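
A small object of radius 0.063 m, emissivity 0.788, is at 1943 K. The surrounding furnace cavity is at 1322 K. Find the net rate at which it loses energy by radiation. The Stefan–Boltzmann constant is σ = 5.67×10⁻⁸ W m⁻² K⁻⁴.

Q ≈ 25000 W

A = 4πr² = 4π × (0.063)² = 0.0499 m².
Q = εσA(T⁴ − T_s⁴). T⁴ − T_s⁴ = (1943)⁴ − (1322)⁴ = 1.43×10^13 − 3.05×10^12 = 1.12×10^13 K⁴.
Q = 0.788 × 5.67×10⁻⁸ × 0.0499 × 1.12×10^13 = 25000 W.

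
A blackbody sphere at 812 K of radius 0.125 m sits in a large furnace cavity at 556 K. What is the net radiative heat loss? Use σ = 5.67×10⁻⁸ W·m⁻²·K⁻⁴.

Q ≈ 3780 W

A = 4πr² = 4π × (0.125)² = 0.196 m².
Q = σA(T⁴ − T_s⁴). T⁴ − T_s⁴ = (812)⁴ − (556)⁴ = 4.35×10^11 − 9.56×10^10 = 3.39×10^11 K⁴.
Q = 5.67×10⁻⁸ × 0.196 × 3.39×10^11 = 3780 W.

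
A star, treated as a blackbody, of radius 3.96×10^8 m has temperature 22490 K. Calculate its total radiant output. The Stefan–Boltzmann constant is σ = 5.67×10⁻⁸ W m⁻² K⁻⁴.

A = 4πr² = 4π × (3.96×10^8)² = 1.97×10^18 m².
P = σAT⁴ = 5.67×10⁻⁸ × 1.97×10^18 × (22490)⁴ = 5.67×10⁻⁸ × 1.97×10^18 × 2.56×10^17.
P = 2.86×10^28 W.

P ≈ 2.86×10^28 W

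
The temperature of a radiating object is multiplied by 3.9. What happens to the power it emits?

P ∝ T⁴, so the power scales as (3.9)⁴ = 231.

factor ≈ 231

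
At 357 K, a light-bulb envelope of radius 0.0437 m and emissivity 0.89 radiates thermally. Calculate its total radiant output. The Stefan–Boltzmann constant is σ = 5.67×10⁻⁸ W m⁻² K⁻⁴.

P ≈ 19.7 W

A = 4πr² = 4π × (0.0437)² = 0.0240 m².
Stefan–Boltzmann: P = εσAT⁴ = 0.89 × 5.67×10⁻⁸ × 0.0240 × (357)⁴ = 0.89 × 5.67×10⁻⁸ × 0.0240 × 1.62×10^10.
P = 19.7 W.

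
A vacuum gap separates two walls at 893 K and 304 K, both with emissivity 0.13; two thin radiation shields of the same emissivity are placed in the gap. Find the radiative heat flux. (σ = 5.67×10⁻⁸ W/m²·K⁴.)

q ≈ 824 W/m²

Each of the 3 gaps contributes resistance (2/ε − 1) = 2/0.13 − 1 = 14.38; total = 43.15.
q = σ(T₁⁴ − T₂⁴) / 43.15 = 5.67×10⁻⁸ × 6.27×10^11 / 43.15 = 824 W/m².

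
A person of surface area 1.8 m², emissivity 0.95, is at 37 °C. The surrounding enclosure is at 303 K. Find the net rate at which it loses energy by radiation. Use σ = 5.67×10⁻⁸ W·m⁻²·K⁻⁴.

Convert: 37 °C = 310 K.
Q = εσA(T⁴ − T_s⁴). T⁴ − T_s⁴ = (310)⁴ − (303)⁴ = 9.24×10^9 − 8.43×10^9 = 8.06×10^8 K⁴.
Q = 0.95 × 5.67×10⁻⁸ × 1.80 × 8.06×10^8 = 78.2 W.

Q ≈ 78.2 W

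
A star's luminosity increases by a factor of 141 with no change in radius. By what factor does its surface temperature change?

factor ≈ 3.45

P ∝ T⁴ ⇒ T ∝ P^(1/4), so T scales by (141)^(1/4) = 3.45.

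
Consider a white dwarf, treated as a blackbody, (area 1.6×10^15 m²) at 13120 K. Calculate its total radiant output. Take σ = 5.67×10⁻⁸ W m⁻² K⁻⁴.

P ≈ 2.69×10^24 W

P = σAT⁴ = 5.67×10⁻⁸ × 1.60×10^15 × (13120)⁴ = 5.67×10⁻⁸ × 1.60×10^15 × 2.96×10^16.
P = 2.69×10^24 W.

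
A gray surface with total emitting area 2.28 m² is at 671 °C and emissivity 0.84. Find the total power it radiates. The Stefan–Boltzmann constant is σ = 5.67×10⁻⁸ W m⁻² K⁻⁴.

P ≈ 86200 W

671 °C = 944 K.
Stefan–Boltzmann: P = εσAT⁴ = 0.84 × 5.67×10⁻⁸ × 2.28 × (944)⁴ = 0.84 × 5.67×10⁻⁸ × 2.28 × 7.94×10^11.
P = 86200 W.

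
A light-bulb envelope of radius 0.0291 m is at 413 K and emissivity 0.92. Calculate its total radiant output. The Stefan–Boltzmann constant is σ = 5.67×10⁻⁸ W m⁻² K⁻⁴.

A = 4πr² = 4π × (0.0291)² = 0.0106 m².
Stefan–Boltzmann: P = εσAT⁴ = 0.92 × 5.67×10⁻⁸ × 0.0106 × (413)⁴ = 0.92 × 5.67×10⁻⁸ × 0.0106 × 2.91×10^10.
P = 16.1 W.

P ≈ 16.1 W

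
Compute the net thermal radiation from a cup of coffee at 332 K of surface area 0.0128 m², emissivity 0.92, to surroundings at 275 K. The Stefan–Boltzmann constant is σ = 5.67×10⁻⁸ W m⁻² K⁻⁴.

Q ≈ 4.29 W

Q = εσA(T⁴ − T_s⁴). T⁴ − T_s⁴ = (332)⁴ − (275)⁴ = 1.21×10^10 − 5.72×10^9 = 6.43×10^9 K⁴.
Q = 0.92 × 5.67×10⁻⁸ × 0.0128 × 6.43×10^9 = 4.29 W.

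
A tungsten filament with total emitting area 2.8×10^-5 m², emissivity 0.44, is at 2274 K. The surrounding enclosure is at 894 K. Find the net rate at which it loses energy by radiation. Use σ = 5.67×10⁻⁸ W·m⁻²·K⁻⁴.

Q = εσA(T⁴ − T_s⁴). T⁴ − T_s⁴ = (2274)⁴ − (894)⁴ = 2.67×10^13 − 6.39×10^11 = 2.61×10^13 K⁴.
Q = 0.44 × 5.67×10⁻⁸ × 2.80×10^-5 × 2.61×10^13 = 18.2 W.

Q ≈ 18.2 W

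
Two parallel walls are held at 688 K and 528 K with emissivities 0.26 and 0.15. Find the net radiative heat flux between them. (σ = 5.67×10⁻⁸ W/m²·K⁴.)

For two large parallel gray plates, q = σ(T₁⁴ − T₂⁴) / (1/ε₁ + 1/ε₂ − 1).
1/ε₁ + 1/ε₂ − 1 = 1/0.26 + 1/0.15 − 1 = 9.513.
T₁⁴ − T₂⁴ = 2.24×10^11 − 7.77×10^10 = 1.46×10^11 K⁴.
q = 5.67×10⁻⁸ × 1.46×10^11 / 9.513 = 872 W/m².

q ≈ 872 W/m²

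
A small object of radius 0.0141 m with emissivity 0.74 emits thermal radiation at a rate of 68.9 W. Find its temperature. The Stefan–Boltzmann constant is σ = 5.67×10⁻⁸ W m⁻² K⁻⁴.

T ≈ 900 K

A = 4πr² = 4π × (0.0141)² = 2.50×10^-3 m².
From P = εσAT⁴, T = (P / εσA)^(1/4) = (68.9 / (0.74 × 5.67×10⁻⁸ × 2.50×10^-3))^(1/4).
T = (6.57×10^11)^(1/4) = 900 K.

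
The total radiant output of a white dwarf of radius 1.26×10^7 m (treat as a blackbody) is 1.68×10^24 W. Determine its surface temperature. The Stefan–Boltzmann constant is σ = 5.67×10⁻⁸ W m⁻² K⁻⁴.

A = 4πr² = 4π × (1.26×10^7)² = 2.00×10^15 m².
From P = σAT⁴, T = (P / σA)^(1/4) = (1.68×10^24 / (5.67×10⁻⁸ × 2.00×10^15))^(1/4).
T = (1.49×10^16)^(1/4) = 11000 K.

T ≈ 11000 K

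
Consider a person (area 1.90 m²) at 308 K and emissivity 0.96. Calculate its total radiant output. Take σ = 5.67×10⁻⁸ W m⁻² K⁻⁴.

P ≈ 931 W

Stefan–Boltzmann: P = εσAT⁴ = 0.96 × 5.67×10⁻⁸ × 1.90 × (308)⁴ = 0.96 × 5.67×10⁻⁸ × 1.90 × 9.00×10^9.
P = 931 W.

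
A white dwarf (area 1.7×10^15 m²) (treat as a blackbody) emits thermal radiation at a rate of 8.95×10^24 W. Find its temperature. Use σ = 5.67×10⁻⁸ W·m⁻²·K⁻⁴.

From P = σAT⁴, T = (P / σA)^(1/4) = (8.95×10^24 / (5.67×10⁻⁸ × 1.70×10^15))^(1/4).
T = (9.29×10^16)^(1/4) = 17500 K.

T ≈ 17500 K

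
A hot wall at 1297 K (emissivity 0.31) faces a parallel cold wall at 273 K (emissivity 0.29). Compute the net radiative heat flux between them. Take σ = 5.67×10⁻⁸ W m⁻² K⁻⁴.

q ≈ 28200 W/m²

For two large parallel gray plates, q = σ(T₁⁴ − T₂⁴) / (1/ε₁ + 1/ε₂ − 1).
1/ε₁ + 1/ε₂ − 1 = 1/0.31 + 1/0.29 − 1 = 5.674.
T₁⁴ − T₂⁴ = 2.83×10^12 − 5.55×10^9 = 2.82×10^12 K⁴.
q = 5.67×10⁻⁸ × 2.82×10^12 / 5.674 = 28200 W/m².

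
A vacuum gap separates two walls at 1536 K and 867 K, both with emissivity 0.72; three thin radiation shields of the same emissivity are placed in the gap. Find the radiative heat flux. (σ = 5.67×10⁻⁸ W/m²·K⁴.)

Each of the 4 gaps contributes resistance (2/ε − 1) = 2/0.72 − 1 = 1.778; total = 7.111.
q = σ(T₁⁴ − T₂⁴) / 7.111 = 5.67×10⁻⁸ × 5.00×10^12 / 7.111 = 39900 W/m².

q ≈ 39900 W/m²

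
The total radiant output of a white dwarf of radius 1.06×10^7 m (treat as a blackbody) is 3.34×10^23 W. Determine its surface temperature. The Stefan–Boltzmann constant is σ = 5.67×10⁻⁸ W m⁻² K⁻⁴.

A = 4πr² = 4π × (1.06×10^7)² = 1.41×10^15 m².
From P = σAT⁴, T = (P / σA)^(1/4) = (3.34×10^23 / (5.67×10⁻⁸ × 1.41×10^15))^(1/4).
T = (4.17×10^15)^(1/4) = 8040 K.

T ≈ 8040 K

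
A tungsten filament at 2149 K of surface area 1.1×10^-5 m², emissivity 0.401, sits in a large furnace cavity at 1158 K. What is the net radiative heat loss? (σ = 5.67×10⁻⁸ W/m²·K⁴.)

Q = εσA(T⁴ − T_s⁴). T⁴ − T_s⁴ = (2149)⁴ − (1158)⁴ = 2.13×10^13 − 1.80×10^12 = 1.95×10^13 K⁴.
Q = 0.401 × 5.67×10⁻⁸ × 1.10×10^-5 × 1.95×10^13 = 4.88 W.

Q ≈ 4.88 W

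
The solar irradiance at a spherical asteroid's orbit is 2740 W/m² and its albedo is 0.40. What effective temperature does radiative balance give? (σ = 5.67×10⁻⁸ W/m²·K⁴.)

Power absorbed = (1−a)S·πR²; power emitted = 4πR²σT⁴. Equating and cancelling πR²:
T = ((1−a)S / 4σ)^(1/4) = (1640 / (4 × 5.67×10⁻⁸))^(1/4) = (7.25×10^9)^(1/4).
T = 292 K.

T ≈ 292 K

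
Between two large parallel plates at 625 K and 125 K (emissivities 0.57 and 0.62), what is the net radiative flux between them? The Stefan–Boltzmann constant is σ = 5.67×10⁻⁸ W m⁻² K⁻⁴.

q ≈ 3650 W/m²

For two large parallel gray plates, q = σ(T₁⁴ − T₂⁴) / (1/ε₁ + 1/ε₂ − 1).
1/ε₁ + 1/ε₂ − 1 = 1/0.57 + 1/0.62 − 1 = 2.367.
T₁⁴ − T₂⁴ = 1.53×10^11 − 2.44×10^8 = 1.52×10^11 K⁴.
q = 5.67×10⁻⁸ × 1.52×10^11 / 2.367 = 3650 W/m².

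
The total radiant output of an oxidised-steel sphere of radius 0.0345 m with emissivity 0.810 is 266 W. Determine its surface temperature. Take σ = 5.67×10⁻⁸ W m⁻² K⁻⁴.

A = 4πr² = 4π × (0.0345)² = 0.0150 m².
From P = εσAT⁴, T = (P / εσA)^(1/4) = (266 / (0.810 × 5.67×10⁻⁸ × 0.0150))^(1/4).
T = (3.87×10^11)^(1/4) = 789 K.

T ≈ 789 K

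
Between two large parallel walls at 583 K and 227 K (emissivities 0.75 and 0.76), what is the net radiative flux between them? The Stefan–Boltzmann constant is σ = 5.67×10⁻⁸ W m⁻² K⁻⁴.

For two large parallel gray plates, q = σ(T₁⁴ − T₂⁴) / (1/ε₁ + 1/ε₂ − 1).
1/ε₁ + 1/ε₂ − 1 = 1/0.75 + 1/0.76 − 1 = 1.649.
T₁⁴ − T₂⁴ = 1.16×10^11 − 2.66×10^9 = 1.13×10^11 K⁴.
q = 5.67×10⁻⁸ × 1.13×10^11 / 1.649 = 3880 W/m².

q ≈ 3880 W/m²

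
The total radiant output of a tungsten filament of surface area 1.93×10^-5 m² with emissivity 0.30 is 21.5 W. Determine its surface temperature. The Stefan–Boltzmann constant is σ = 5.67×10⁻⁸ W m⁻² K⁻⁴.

From P = εσAT⁴, T = (P / εσA)^(1/4) = (21.5 / (0.30 × 5.67×10⁻⁸ × 1.93×10^-5))^(1/4).
T = (6.55×10^13)^(1/4) = 2840 K.

T ≈ 2840 K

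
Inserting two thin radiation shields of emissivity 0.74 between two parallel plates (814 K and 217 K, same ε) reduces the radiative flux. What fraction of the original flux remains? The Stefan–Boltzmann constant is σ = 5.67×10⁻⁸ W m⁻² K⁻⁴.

ratio ≈ 0.333

With N identical shields there are N+1 = 3 gaps in series, each with the same radiative resistance, so the flux falls to 1/(N+1) of its unshielded value.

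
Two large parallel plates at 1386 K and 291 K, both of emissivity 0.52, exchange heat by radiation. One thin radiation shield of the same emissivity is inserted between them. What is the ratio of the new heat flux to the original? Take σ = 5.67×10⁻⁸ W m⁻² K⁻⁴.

With N identical shields there are N+1 = 2 gaps in series, each with the same radiative resistance, so the flux falls to 1/(N+1) of its unshielded value.

ratio ≈ 0.500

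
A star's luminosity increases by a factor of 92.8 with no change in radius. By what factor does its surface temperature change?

P ∝ T⁴ ⇒ T ∝ P^(1/4), so T scales by (92.8)^(1/4) = 3.10.

factor ≈ 3.10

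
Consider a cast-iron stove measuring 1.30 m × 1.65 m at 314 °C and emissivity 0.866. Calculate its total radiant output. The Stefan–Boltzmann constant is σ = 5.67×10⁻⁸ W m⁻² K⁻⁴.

P ≈ 12500 W

A = 1.30 × 1.65 = 2.15 m².
314 °C = 587 K.
Stefan–Boltzmann: P = εσAT⁴ = 0.866 × 5.67×10⁻⁸ × 2.15 × (587)⁴ = 0.866 × 5.67×10⁻⁸ × 2.15 × 1.19×10^11.
P = 12500 W.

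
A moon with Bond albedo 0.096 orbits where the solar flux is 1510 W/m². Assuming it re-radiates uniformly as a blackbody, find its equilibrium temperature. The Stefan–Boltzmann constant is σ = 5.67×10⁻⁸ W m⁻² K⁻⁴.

Power absorbed = (1−a)S·πR²; power emitted = 4πR²σT⁴. Equating and cancelling πR²:
T = ((1−a)S / 4σ)^(1/4) = (1370 / (4 × 5.67×10⁻⁸))^(1/4) = (6.02×10^9)^(1/4).
T = 279 K.

T ≈ 279 K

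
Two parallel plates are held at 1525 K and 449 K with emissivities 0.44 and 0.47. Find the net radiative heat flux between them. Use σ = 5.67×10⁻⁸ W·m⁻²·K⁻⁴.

For two large parallel gray plates, q = σ(T₁⁴ − T₂⁴) / (1/ε₁ + 1/ε₂ − 1).
1/ε₁ + 1/ε₂ − 1 = 1/0.44 + 1/0.47 − 1 = 3.400.
T₁⁴ − T₂⁴ = 5.41×10^12 − 4.06×10^10 = 5.37×10^12 K⁴.
q = 5.67×10⁻⁸ × 5.37×10^12 / 3.400 = 89500 W/m².

q ≈ 89500 W/m²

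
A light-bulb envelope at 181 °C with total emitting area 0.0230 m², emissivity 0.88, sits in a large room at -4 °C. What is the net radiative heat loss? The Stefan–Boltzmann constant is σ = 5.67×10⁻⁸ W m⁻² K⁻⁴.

Convert: 181 °C = 454 K; -4 °C = 269 K.
Q = εσA(T⁴ − T_s⁴). T⁴ − T_s⁴ = (454)⁴ − (269)⁴ = 4.25×10^10 − 5.24×10^9 = 3.72×10^10 K⁴.
Q = 0.88 × 5.67×10⁻⁸ × 0.0230 × 3.72×10^10 = 42.7 W.

Q ≈ 42.7 W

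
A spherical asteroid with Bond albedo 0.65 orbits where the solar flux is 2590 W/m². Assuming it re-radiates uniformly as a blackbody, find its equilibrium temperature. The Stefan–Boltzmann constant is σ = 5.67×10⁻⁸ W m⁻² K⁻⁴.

T ≈ 251 K

Power absorbed = (1−a)S·πR²; power emitted = 4πR²σT⁴. Equating and cancelling πR²:
T = ((1−a)S / 4σ)^(1/4) = (906 / (4 × 5.67×10⁻⁸))^(1/4) = (4.00×10^9)^(1/4).
T = 251 K.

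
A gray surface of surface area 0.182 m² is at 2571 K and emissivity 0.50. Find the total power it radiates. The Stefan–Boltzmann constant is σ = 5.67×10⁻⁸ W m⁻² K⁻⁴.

P ≈ 2.25×10^5 W

P = εσAT⁴ = 0.50 × 5.67×10⁻⁸ × 0.182 × (2571)⁴ = 0.50 × 5.67×10⁻⁸ × 0.182 × 4.37×10^13.
P = 2.25×10^5 W.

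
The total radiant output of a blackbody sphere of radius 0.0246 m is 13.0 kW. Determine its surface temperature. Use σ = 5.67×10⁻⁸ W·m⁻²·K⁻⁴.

T ≈ 2340 K

A = 4πr² = 4π × (0.0246)² = 7.60×10^-3 m².
From P = σAT⁴, T = (P / σA)^(1/4) = (13000 / (5.67×10⁻⁸ × 7.60×10^-3))^(1/4).
T = (3.01×10^13)^(1/4) = 2340 K.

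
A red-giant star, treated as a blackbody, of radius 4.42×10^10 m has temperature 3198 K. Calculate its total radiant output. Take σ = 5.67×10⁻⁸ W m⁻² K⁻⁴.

P ≈ 1.46×10^29 W

A = 4πr² = 4π × (4.42×10^10)² = 2.46×10^22 m².
P = σAT⁴ = 5.67×10⁻⁸ × 2.46×10^22 × (3198)⁴ = 5.67×10⁻⁸ × 2.46×10^22 × 1.05×10^14.
P = 1.46×10^29 W.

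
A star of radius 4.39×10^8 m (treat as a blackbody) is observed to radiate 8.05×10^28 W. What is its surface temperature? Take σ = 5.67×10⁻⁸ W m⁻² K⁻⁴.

T ≈ 27700 K

A = 4πr² = 4π × (4.39×10^8)² = 2.42×10^18 m².
From P = σAT⁴, T = (P / σA)^(1/4) = (8.05×10^28 / (5.67×10⁻⁸ × 2.42×10^18))^(1/4).
T = (5.86×10^17)^(1/4) = 27700 K.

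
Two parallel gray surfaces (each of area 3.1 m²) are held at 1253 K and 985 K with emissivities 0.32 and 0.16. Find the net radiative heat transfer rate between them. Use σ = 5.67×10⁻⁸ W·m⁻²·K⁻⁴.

Q ≈ 32000 W

For two large parallel gray plates, q = σ(T₁⁴ − T₂⁴) / (1/ε₁ + 1/ε₂ − 1).
1/ε₁ + 1/ε₂ − 1 = 1/0.32 + 1/0.16 − 1 = 8.375.
T₁⁴ − T₂⁴ = 2.46×10^12 − 9.41×10^11 = 1.52×10^12 K⁴.
q = 5.67×10⁻⁸ × 1.52×10^12 / 8.375 = 10300 W/m².
Q = q·A = 10300 × 3.1 = 32000 W.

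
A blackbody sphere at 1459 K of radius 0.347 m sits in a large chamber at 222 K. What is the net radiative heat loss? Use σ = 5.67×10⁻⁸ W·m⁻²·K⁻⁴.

A = 4πr² = 4π × (0.347)² = 1.51 m².
Q = σA(T⁴ − T_s⁴). T⁴ − T_s⁴ = (1459)⁴ − (222)⁴ = 4.53×10^12 − 2.43×10^9 = 4.53×10^12 K⁴.
Q = 5.67×10⁻⁸ × 1.51 × 4.53×10^12 = 3.89×10^5 W.

Q ≈ 3.89×10^5 W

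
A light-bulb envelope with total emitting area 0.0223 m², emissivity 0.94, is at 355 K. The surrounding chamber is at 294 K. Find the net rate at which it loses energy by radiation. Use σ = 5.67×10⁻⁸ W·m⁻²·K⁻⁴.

Q ≈ 10.00 W

Q = εσA(T⁴ − T_s⁴). T⁴ − T_s⁴ = (355)⁴ − (294)⁴ = 1.59×10^10 − 7.47×10^9 = 8.41×10^9 K⁴.
Q = 0.94 × 5.67×10⁻⁸ × 0.0223 × 8.41×10^9 = 10.00 W.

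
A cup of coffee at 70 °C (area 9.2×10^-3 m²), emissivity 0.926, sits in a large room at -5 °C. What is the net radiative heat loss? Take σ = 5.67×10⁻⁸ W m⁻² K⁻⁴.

Convert: 70 °C = 343 K; -5 °C = 268 K.
Q = εσA(T⁴ − T_s⁴). T⁴ − T_s⁴ = (343)⁴ − (268)⁴ = 1.38×10^10 − 5.16×10^9 = 8.68×10^9 K⁴.
Q = 0.926 × 5.67×10⁻⁸ × 9.20×10^-3 × 8.68×10^9 = 4.19 W.

Q ≈ 4.19 W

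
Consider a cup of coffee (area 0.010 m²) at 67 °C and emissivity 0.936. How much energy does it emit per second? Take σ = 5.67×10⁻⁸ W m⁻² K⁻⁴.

67 °C = 340 K.
P = εσAT⁴ = 0.936 × 5.67×10⁻⁸ × 0.0100 × (340)⁴ = 0.936 × 5.67×10⁻⁸ × 0.0100 × 1.34×10^10.
P = 7.09 W.

P ≈ 7.09 W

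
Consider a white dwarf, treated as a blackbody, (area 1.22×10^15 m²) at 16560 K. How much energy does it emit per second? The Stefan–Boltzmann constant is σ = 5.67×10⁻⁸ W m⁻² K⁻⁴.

P = σAT⁴ = 5.67×10⁻⁸ × 1.22×10^15 × (16560)⁴ = 5.67×10⁻⁸ × 1.22×10^15 × 7.52×10^16.
P = 5.20×10^24 W.

P ≈ 5.20×10^24 W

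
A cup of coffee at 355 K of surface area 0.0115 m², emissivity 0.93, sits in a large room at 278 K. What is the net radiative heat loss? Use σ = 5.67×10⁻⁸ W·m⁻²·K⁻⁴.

Q ≈ 6.01 W

Q = εσA(T⁴ − T_s⁴). T⁴ − T_s⁴ = (355)⁴ − (278)⁴ = 1.59×10^10 − 5.97×10^9 = 9.91×10^9 K⁴.
Q = 0.93 × 5.67×10⁻⁸ × 0.0115 × 9.91×10^9 = 6.01 W.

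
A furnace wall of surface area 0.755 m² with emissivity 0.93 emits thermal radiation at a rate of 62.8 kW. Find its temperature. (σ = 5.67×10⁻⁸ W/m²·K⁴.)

From P = εσAT⁴, T = (P / εσA)^(1/4) = (62800 / (0.93 × 5.67×10⁻⁸ × 0.755))^(1/4).
T = (1.58×10^12)^(1/4) = 1120 K.

T ≈ 1120 K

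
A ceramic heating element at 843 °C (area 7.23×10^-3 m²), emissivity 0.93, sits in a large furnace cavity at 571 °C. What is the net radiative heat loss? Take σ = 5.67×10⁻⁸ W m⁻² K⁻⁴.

Q ≈ 398 W

Convert: 843 °C = 1116 K; 571 °C = 844 K.
Q = εσA(T⁴ − T_s⁴). T⁴ − T_s⁴ = (1116)⁴ − (844)⁴ = 1.55×10^12 − 5.07×10^11 = 1.04×10^12 K⁴.
Q = 0.93 × 5.67×10⁻⁸ × 7.23×10^-3 × 1.04×10^12 = 398 W.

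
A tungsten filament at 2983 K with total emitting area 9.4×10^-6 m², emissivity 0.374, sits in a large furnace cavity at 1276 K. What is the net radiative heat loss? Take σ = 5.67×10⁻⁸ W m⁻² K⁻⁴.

Q = εσA(T⁴ − T_s⁴). T⁴ − T_s⁴ = (2983)⁴ − (1276)⁴ = 7.92×10^13 − 2.65×10^12 = 7.65×10^13 K⁴.
Q = 0.374 × 5.67×10⁻⁸ × 9.40×10^-6 × 7.65×10^13 = 15.3 W.

Q ≈ 15.3 W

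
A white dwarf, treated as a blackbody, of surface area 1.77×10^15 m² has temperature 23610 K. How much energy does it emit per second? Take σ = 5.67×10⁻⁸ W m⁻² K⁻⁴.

P = σAT⁴ = 5.67×10⁻⁸ × 1.77×10^15 × (23610)⁴ = 5.67×10⁻⁸ × 1.77×10^15 × 3.11×10^17.
P = 3.12×10^25 W.

P ≈ 3.12×10^25 W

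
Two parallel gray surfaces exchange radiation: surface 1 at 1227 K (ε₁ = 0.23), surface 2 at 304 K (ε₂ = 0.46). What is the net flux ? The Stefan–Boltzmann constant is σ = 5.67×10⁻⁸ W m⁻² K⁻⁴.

q ≈ 23200 W/m²

For two large parallel gray plates, q = σ(T₁⁴ − T₂⁴) / (1/ε₁ + 1/ε₂ − 1).
1/ε₁ + 1/ε₂ − 1 = 1/0.23 + 1/0.46 − 1 = 5.522.
T₁⁴ − T₂⁴ = 2.27×10^12 − 8.54×10^9 = 2.26×10^12 K⁴.
q = 5.67×10⁻⁸ × 2.26×10^12 / 5.522 = 23200 W/m².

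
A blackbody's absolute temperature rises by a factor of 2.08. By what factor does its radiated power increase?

factor ≈ 18.7

P ∝ T⁴, so the power scales as (2.08)⁴ = 18.7.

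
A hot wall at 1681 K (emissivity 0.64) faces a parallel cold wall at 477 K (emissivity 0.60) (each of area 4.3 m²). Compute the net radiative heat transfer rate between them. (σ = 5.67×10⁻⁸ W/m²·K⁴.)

Q ≈ 8.68×10^5 W

For two large parallel gray plates, q = σ(T₁⁴ − T₂⁴) / (1/ε₁ + 1/ε₂ − 1).
1/ε₁ + 1/ε₂ − 1 = 1/0.64 + 1/0.60 − 1 = 2.229.
T₁⁴ − T₂⁴ = 7.98×10^12 − 5.18×10^10 = 7.93×10^12 K⁴.
q = 5.67×10⁻⁸ × 7.93×10^12 / 2.229 = 2.02×10^5 W/m².
Q = q·A = 2.02×10^5 × 4.3 = 8.68×10^5 W.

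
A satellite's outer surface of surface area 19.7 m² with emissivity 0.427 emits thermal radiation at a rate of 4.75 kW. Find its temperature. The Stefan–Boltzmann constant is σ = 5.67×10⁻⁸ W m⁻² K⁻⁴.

T ≈ 316 K

From P = εσAT⁴, T = (P / εσA)^(1/4) = (4750 / (0.427 × 5.67×10⁻⁸ × 19.7))^(1/4).
T = (9.96×10^9)^(1/4) = 316 K.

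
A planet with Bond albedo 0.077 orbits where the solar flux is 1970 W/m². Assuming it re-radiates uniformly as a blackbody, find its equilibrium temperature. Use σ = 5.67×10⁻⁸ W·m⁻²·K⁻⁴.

Power absorbed = (1−a)S·πR²; power emitted = 4πR²σT⁴. Equating and cancelling πR²:
T = ((1−a)S / 4σ)^(1/4) = (1820 / (4 × 5.67×10⁻⁸))^(1/4) = (8.02×10^9)^(1/4).
T = 299 K.

T ≈ 299 K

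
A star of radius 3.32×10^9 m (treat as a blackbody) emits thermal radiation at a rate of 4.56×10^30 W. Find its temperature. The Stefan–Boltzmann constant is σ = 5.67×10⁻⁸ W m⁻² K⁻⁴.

A = 4πr² = 4π × (3.32×10^9)² = 1.39×10^20 m².
From P = σAT⁴, T = (P / σA)^(1/4) = (4.56×10^30 / (5.67×10⁻⁸ × 1.39×10^20))^(1/4).
T = (5.81×10^17)^(1/4) = 27600 K.

T ≈ 27600 K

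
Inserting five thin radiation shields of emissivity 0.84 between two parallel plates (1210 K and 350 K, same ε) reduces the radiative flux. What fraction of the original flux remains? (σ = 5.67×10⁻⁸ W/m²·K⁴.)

With N identical shields there are N+1 = 6 gaps in series, each with the same radiative resistance, so the flux falls to 1/(N+1) of its unshielded value.

ratio ≈ 0.167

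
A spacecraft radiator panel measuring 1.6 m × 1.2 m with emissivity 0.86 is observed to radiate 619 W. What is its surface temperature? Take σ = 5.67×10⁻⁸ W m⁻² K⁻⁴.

T ≈ 285 K

A = 1.6 × 1.2 = 1.92 m².
From P = εσAT⁴, T = (P / εσA)^(1/4) = (619 / (0.86 × 5.67×10⁻⁸ × 1.92))^(1/4).
T = (6.61×10^9)^(1/4) = 285 K.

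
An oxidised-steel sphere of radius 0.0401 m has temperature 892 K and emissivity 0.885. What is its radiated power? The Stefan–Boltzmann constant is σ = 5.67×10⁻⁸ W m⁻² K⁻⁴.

A = 4πr² = 4π × (0.0401)² = 0.0202 m².
P = εσAT⁴ = 0.885 × 5.67×10⁻⁸ × 0.0202 × (892)⁴ = 0.885 × 5.67×10⁻⁸ × 0.0202 × 6.33×10^11.
P = 642 W.

P ≈ 642 W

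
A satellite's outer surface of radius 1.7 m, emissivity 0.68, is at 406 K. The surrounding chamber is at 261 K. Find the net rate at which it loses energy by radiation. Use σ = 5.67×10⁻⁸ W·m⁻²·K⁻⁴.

Q ≈ 31500 W

A = 4πr² = 4π × (1.7)² = 36.3 m².
Q = εσA(T⁴ − T_s⁴). T⁴ − T_s⁴ = (406)⁴ − (261)⁴ = 2.72×10^10 − 4.64×10^9 = 2.25×10^10 K⁴.
Q = 0.68 × 5.67×10⁻⁸ × 36.3 × 2.25×10^10 = 31500 W.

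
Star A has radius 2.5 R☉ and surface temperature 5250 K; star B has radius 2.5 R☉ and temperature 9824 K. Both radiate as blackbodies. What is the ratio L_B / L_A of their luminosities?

L_B/L_A ≈ 12.3

L = 4πR²σT⁴ ∝ R²T⁴, so L_B/L_A = (2.5/2.5)² × (9824/5250)⁴ = 1.00 × 12.3 = 12.3.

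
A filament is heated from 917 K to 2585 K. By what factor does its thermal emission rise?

ratio ≈ 63.1

P ∝ T⁴, so the ratio is (2585/917)⁴ = (2.819)⁴ = 63.1.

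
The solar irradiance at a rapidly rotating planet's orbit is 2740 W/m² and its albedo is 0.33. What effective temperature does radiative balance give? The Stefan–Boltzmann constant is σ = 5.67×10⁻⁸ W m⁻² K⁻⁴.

Power absorbed = (1−a)S·πR²; power emitted = 4πR²σT⁴. Equating and cancelling πR²:
T = ((1−a)S / 4σ)^(1/4) = (1840 / (4 × 5.67×10⁻⁸))^(1/4) = (8.09×10^9)^(1/4).
T = 300 K.

T ≈ 300 K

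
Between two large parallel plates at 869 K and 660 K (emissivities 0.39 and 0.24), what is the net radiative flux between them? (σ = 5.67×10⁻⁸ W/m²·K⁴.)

For two large parallel gray plates, q = σ(T₁⁴ − T₂⁴) / (1/ε₁ + 1/ε₂ − 1).
1/ε₁ + 1/ε₂ − 1 = 1/0.39 + 1/0.24 − 1 = 5.731.
T₁⁴ − T₂⁴ = 5.70×10^11 − 1.90×10^11 = 3.81×10^11 K⁴.
q = 5.67×10⁻⁸ × 3.81×10^11 / 5.731 = 3760 W/m².

q ≈ 3760 W/m²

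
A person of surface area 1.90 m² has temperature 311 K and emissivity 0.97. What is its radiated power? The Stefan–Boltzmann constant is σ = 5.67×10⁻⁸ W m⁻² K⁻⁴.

Stefan–Boltzmann: P = εσAT⁴ = 0.97 × 5.67×10⁻⁸ × 1.90 × (311)⁴ = 0.97 × 5.67×10⁻⁸ × 1.90 × 9.35×10^9.
P = 978 W.

P ≈ 978 W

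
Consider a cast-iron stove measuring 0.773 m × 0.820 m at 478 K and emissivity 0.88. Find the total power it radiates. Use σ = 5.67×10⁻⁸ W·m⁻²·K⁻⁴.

A = 0.773 × 0.820 = 0.634 m².
P = εσAT⁴ = 0.88 × 5.67×10⁻⁸ × 0.634 × (478)⁴ = 0.88 × 5.67×10⁻⁸ × 0.634 × 5.22×10^10.
P = 1650 W.

P ≈ 1650 W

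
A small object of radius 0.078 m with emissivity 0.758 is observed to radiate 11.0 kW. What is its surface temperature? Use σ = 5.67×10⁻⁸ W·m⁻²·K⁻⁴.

A = 4πr² = 4π × (0.078)² = 0.0765 m².
From P = εσAT⁴, T = (P / εσA)^(1/4) = (11000 / (0.758 × 5.67×10⁻⁸ × 0.0765))^(1/4).
T = (3.35×10^12)^(1/4) = 1350 K.

T ≈ 1350 K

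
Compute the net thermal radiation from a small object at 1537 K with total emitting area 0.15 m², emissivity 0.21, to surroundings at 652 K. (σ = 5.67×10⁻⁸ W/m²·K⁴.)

Q = εσA(T⁴ − T_s⁴). T⁴ − T_s⁴ = (1537)⁴ − (652)⁴ = 5.58×10^12 − 1.81×10^11 = 5.40×10^12 K⁴.
Q = 0.21 × 5.67×10⁻⁸ × 0.150 × 5.40×10^12 = 9640 W.

Q ≈ 9640 W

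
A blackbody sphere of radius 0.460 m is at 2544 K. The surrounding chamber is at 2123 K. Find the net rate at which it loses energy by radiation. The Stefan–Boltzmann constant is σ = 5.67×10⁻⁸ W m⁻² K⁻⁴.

A = 4πr² = 4π × (0.460)² = 2.66 m².
Q = σA(T⁴ − T_s⁴). T⁴ − T_s⁴ = (2544)⁴ − (2123)⁴ = 4.19×10^13 − 2.03×10^13 = 2.16×10^13 K⁴.
Q = 5.67×10⁻⁸ × 2.66 × 2.16×10^13 = 3.25×10^6 W.

Q ≈ 3.25×10^6 W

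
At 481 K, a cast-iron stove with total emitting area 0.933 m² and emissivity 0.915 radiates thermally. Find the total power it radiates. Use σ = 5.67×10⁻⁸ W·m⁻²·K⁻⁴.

Stefan–Boltzmann: P = εσAT⁴ = 0.915 × 5.67×10⁻⁸ × 0.933 × (481)⁴ = 0.915 × 5.67×10⁻⁸ × 0.933 × 5.35×10^10.
P = 2590 W.

P ≈ 2590 W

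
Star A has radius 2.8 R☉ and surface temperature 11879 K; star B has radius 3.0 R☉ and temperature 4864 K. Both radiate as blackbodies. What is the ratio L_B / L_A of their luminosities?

L_B/L_A ≈ 0.0323

L = 4πR²σT⁴ ∝ R²T⁴, so L_B/L_A = (3.0/2.8)² × (4864/11879)⁴ = 1.15 × 0.0281 = 0.0323.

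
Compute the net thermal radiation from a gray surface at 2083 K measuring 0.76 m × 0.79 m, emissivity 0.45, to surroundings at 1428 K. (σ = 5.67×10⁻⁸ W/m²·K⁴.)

A = 0.76 × 0.79 = 0.600 m².
Q = εσA(T⁴ − T_s⁴). T⁴ − T_s⁴ = (2083)⁴ − (1428)⁴ = 1.88×10^13 − 4.16×10^12 = 1.47×10^13 K⁴.
Q = 0.45 × 5.67×10⁻⁸ × 0.600 × 1.47×10^13 = 2.25×10^5 W.

Q ≈ 2.25×10^5 W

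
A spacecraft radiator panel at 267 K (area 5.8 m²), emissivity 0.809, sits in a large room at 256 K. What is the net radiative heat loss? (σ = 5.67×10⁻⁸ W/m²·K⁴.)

Q = εσA(T⁴ − T_s⁴). T⁴ − T_s⁴ = (267)⁴ − (256)⁴ = 5.08×10^9 − 4.29×10^9 = 7.87×10^8 K⁴.
Q = 0.809 × 5.67×10⁻⁸ × 5.80 × 7.87×10^8 = 209 W.

Q ≈ 209 W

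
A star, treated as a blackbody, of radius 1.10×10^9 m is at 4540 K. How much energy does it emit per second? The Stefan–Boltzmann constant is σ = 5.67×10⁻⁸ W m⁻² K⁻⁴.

P ≈ 3.66×10^26 W

A = 4πr² = 4π × (1.10×10^9)² = 1.52×10^19 m².
P = σAT⁴ = 5.67×10⁻⁸ × 1.52×10^19 × (4540)⁴ = 5.67×10⁻⁸ × 1.52×10^19 × 4.25×10^14.
P = 3.66×10^26 W.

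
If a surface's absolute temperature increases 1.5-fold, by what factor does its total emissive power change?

factor ≈ 5.06

P ∝ T⁴, so the power scales as (1.5)⁴ = 5.06.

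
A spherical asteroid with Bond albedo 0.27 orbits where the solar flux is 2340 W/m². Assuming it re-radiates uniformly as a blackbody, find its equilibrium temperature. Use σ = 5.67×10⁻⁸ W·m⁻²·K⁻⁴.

T ≈ 295 K

Power absorbed = (1−a)S·πR²; power emitted = 4πR²σT⁴. Equating and cancelling πR²:
T = ((1−a)S / 4σ)^(1/4) = (1710 / (4 × 5.67×10⁻⁸))^(1/4) = (7.53×10^9)^(1/4).
T = 295 K.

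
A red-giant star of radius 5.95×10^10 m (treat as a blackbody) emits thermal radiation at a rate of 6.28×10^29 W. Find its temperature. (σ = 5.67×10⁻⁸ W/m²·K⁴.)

T ≈ 3970 K

A = 4πr² = 4π × (5.95×10^10)² = 4.45×10^22 m².
From P = σAT⁴, T = (P / σA)^(1/4) = (6.28×10^29 / (5.67×10⁻⁸ × 4.45×10^22))^(1/4).
T = (2.49×10^14)^(1/4) = 3970 K.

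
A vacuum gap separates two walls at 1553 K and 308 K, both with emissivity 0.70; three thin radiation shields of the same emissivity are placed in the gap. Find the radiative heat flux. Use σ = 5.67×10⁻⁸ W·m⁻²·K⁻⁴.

q ≈ 44300 W/m²

Each of the 4 gaps contributes resistance (2/ε − 1) = 2/0.70 − 1 = 1.857; total = 7.429.
q = σ(T₁⁴ − T₂⁴) / 7.429 = 5.67×10⁻⁸ × 5.81×10^12 / 7.429 = 44300 W/m².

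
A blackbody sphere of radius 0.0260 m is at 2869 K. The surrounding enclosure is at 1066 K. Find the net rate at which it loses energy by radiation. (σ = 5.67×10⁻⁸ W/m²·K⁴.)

A = 4πr² = 4π × (0.0260)² = 8.49×10^-3 m².
Q = σA(T⁴ − T_s⁴). T⁴ − T_s⁴ = (2869)⁴ − (1066)⁴ = 6.78×10^13 − 1.29×10^12 = 6.65×10^13 K⁴.
Q = 5.67×10⁻⁸ × 8.49×10^-3 × 6.65×10^13 = 32000 W.

Q ≈ 32000 W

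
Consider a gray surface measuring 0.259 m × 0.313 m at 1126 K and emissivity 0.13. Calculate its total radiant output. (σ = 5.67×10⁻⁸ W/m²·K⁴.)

A = 0.259 × 0.313 = 0.0811 m².
Stefan–Boltzmann: P = εσAT⁴ = 0.13 × 5.67×10⁻⁸ × 0.0811 × (1126)⁴ = 0.13 × 5.67×10⁻⁸ × 0.0811 × 1.61×10^12.
P = 961 W.

P ≈ 961 W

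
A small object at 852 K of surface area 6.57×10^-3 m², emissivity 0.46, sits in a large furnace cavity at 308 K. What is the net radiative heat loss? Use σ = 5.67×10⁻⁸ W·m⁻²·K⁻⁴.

Q ≈ 88.8 W

Q = εσA(T⁴ − T_s⁴). T⁴ − T_s⁴ = (852)⁴ − (308)⁴ = 5.27×10^11 − 9.00×10^9 = 5.18×10^11 K⁴.
Q = 0.46 × 5.67×10⁻⁸ × 6.57×10^-3 × 5.18×10^11 = 88.8 W.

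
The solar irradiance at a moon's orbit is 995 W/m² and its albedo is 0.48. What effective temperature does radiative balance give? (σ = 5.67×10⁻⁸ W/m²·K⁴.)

T ≈ 219 K

Power absorbed = (1−a)S·πR²; power emitted = 4πR²σT⁴. Equating and cancelling πR²:
T = ((1−a)S / 4σ)^(1/4) = (517 / (4 × 5.67×10⁻⁸))^(1/4) = (2.28×10^9)^(1/4).
T = 219 K.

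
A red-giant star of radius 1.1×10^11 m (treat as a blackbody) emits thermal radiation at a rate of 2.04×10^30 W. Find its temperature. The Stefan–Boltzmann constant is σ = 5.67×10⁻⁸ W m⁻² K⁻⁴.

T ≈ 3920 K

A = 4πr² = 4π × (1.1×10^11)² = 1.52×10^23 m².
From P = σAT⁴, T = (P / σA)^(1/4) = (2.04×10^30 / (5.67×10⁻⁸ × 1.52×10^23))^(1/4).
T = (2.37×10^14)^(1/4) = 3920 K.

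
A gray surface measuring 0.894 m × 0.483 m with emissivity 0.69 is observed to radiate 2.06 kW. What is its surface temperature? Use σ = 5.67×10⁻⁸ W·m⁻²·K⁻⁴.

T ≈ 591 K

A = 0.894 × 0.483 = 0.432 m².
From P = εσAT⁴, T = (P / εσA)^(1/4) = (2060 / (0.69 × 5.67×10⁻⁸ × 0.432))^(1/4).
T = (1.22×10^11)^(1/4) = 591 K.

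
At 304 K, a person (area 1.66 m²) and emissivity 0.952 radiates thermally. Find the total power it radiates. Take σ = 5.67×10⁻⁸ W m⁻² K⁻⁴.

P ≈ 765 W

Stefan–Boltzmann: P = εσAT⁴ = 0.952 × 5.67×10⁻⁸ × 1.66 × (304)⁴ = 0.952 × 5.67×10⁻⁸ × 1.66 × 8.54×10^9.
P = 765 W.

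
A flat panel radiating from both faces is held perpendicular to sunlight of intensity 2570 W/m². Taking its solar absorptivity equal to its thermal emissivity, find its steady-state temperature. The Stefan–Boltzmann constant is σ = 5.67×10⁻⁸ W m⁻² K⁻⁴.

T ≈ 388 K

Absorbed flux αS = emitted flux 2εσT⁴ per unit area; with α = ε this gives T = (S/2σ)^(1/4).
T = (2570 / (2 × 5.67×10⁻⁸))^(1/4) = (2.27×10^10)^(1/4).
T = 388 K.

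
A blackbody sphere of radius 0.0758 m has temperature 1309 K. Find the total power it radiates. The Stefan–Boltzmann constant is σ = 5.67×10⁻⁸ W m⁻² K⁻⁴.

A = 4πr² = 4π × (0.0758)² = 0.0722 m².
P = σAT⁴ = 5.67×10⁻⁸ × 0.0722 × (1309)⁴ = 5.67×10⁻⁸ × 0.0722 × 2.94×10^12.
P = 12000 W.

P ≈ 12000 W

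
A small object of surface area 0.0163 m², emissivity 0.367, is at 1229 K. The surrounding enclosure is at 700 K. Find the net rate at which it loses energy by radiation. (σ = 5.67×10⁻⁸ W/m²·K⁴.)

Q ≈ 692 W

Q = εσA(T⁴ − T_s⁴). T⁴ − T_s⁴ = (1229)⁴ − (700)⁴ = 2.28×10^12 − 2.40×10^11 = 2.04×10^12 K⁴.
Q = 0.367 × 5.67×10⁻⁸ × 0.0163 × 2.04×10^12 = 692 W.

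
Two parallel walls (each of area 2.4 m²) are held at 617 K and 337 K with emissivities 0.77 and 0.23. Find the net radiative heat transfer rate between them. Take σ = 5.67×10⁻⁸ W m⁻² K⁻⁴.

Q ≈ 3870 W

For two large parallel gray plates, q = σ(T₁⁴ − T₂⁴) / (1/ε₁ + 1/ε₂ − 1).
1/ε₁ + 1/ε₂ − 1 = 1/0.77 + 1/0.23 − 1 = 4.647.
T₁⁴ − T₂⁴ = 1.45×10^11 − 1.29×10^10 = 1.32×10^11 K⁴.
q = 5.67×10⁻⁸ × 1.32×10^11 / 4.647 = 1610 W/m².
Q = q·A = 1610 × 2.4 = 3870 W.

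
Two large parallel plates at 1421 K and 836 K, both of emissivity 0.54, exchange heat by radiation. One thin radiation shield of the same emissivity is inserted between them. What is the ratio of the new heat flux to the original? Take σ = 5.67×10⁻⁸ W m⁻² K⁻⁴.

ratio ≈ 0.500

With N identical shields there are N+1 = 2 gaps in series, each with the same radiative resistance, so the flux falls to 1/(N+1) of its unshielded value.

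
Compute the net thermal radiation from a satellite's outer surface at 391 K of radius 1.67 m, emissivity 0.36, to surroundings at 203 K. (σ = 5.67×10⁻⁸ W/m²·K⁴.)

Q ≈ 15500 W

A = 4πr² = 4π × (1.67)² = 35.0 m².
Q = εσA(T⁴ − T_s⁴). T⁴ − T_s⁴ = (391)⁴ − (203)⁴ = 2.34×10^10 − 1.70×10^9 = 2.17×10^10 K⁴.
Q = 0.36 × 5.67×10⁻⁸ × 35.0 × 2.17×10^10 = 15500 W.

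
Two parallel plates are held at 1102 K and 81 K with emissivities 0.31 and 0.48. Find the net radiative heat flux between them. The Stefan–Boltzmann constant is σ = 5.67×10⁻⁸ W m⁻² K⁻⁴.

For two large parallel gray plates, q = σ(T₁⁴ − T₂⁴) / (1/ε₁ + 1/ε₂ − 1).
1/ε₁ + 1/ε₂ − 1 = 1/0.31 + 1/0.48 − 1 = 4.309.
T₁⁴ − T₂⁴ = 1.47×10^12 − 4.30×10^7 = 1.47×10^12 K⁴.
q = 5.67×10⁻⁸ × 1.47×10^12 / 4.309 = 19400 W/m².

q ≈ 19400 W/m²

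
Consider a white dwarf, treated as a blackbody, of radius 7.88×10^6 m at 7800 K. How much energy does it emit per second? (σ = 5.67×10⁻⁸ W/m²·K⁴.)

A = 4πr² = 4π × (7.88×10^6)² = 7.80×10^14 m².
P = σAT⁴ = 5.67×10⁻⁸ × 7.80×10^14 × (7800)⁴ = 5.67×10⁻⁸ × 7.80×10^14 × 3.70×10^15.
P = 1.64×10^23 W.

P ≈ 1.64×10^23 W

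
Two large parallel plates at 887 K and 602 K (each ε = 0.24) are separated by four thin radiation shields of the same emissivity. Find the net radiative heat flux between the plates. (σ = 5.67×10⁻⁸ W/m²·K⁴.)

q ≈ 754 W/m²

Each of the 5 gaps contributes resistance (2/ε − 1) = 2/0.24 − 1 = 7.333; total = 36.67.
q = σ(T₁⁴ − T₂⁴) / 36.67 = 5.67×10⁻⁸ × 4.88×10^11 / 36.67 = 754 W/m².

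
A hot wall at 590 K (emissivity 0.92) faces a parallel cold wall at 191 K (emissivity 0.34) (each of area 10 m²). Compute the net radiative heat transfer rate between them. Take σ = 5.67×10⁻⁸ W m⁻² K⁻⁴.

For two large parallel gray plates, q = σ(T₁⁴ − T₂⁴) / (1/ε₁ + 1/ε₂ − 1).
1/ε₁ + 1/ε₂ − 1 = 1/0.92 + 1/0.34 − 1 = 3.028.
T₁⁴ − T₂⁴ = 1.21×10^11 − 1.33×10^9 = 1.20×10^11 K⁴.
q = 5.67×10⁻⁸ × 1.20×10^11 / 3.028 = 2240 W/m².
Q = q·A = 2240 × 10 = 22400 W.

Q ≈ 22400 W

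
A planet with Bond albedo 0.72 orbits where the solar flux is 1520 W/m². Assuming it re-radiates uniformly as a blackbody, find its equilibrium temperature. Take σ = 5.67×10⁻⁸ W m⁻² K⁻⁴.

Power absorbed = (1−a)S·πR²; power emitted = 4πR²σT⁴. Equating and cancelling πR²:
T = ((1−a)S / 4σ)^(1/4) = (426 / (4 × 5.67×10⁻⁸))^(1/4) = (1.88×10^9)^(1/4).
T = 208 K.

T ≈ 208 K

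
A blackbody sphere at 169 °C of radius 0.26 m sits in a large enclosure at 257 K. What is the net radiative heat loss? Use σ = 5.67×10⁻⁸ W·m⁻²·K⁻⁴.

A = 4πr² = 4π × (0.26)² = 0.849 m².
Convert: 169 °C = 442 K.
Q = σA(T⁴ − T_s⁴). T⁴ − T_s⁴ = (442)⁴ − (257)⁴ = 3.82×10^10 − 4.36×10^9 = 3.38×10^10 K⁴.
Q = 5.67×10⁻⁸ × 0.849 × 3.38×10^10 = 1630 W.

Q ≈ 1630 W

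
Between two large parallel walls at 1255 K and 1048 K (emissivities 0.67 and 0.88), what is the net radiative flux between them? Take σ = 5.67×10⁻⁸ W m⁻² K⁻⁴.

q ≈ 44400 W/m²

For two large parallel gray plates, q = σ(T₁⁴ − T₂⁴) / (1/ε₁ + 1/ε₂ − 1).
1/ε₁ + 1/ε₂ − 1 = 1/0.67 + 1/0.88 − 1 = 1.629.
T₁⁴ − T₂⁴ = 2.48×10^12 − 1.21×10^12 = 1.27×10^12 K⁴.
q = 5.67×10⁻⁸ × 1.27×10^12 / 1.629 = 44400 W/m².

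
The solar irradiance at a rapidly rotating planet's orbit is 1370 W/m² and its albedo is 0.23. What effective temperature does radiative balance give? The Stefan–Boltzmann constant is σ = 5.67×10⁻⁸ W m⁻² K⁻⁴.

T ≈ 261 K

Power absorbed = (1−a)S·πR²; power emitted = 4πR²σT⁴. Equating and cancelling πR²:
T = ((1−a)S / 4σ)^(1/4) = (1050 / (4 × 5.67×10⁻⁸))^(1/4) = (4.65×10^9)^(1/4).
T = 261 K.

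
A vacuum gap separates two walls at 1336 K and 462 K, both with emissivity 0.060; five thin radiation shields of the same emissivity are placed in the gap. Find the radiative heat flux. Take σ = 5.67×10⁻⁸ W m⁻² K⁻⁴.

Each of the 6 gaps contributes resistance (2/ε − 1) = 2/0.060 − 1 = 32.33; total = 194.0.
q = σ(T₁⁴ − T₂⁴) / 194.0 = 5.67×10⁻⁸ × 3.14×10^12 / 194.0 = 918 W/m².

q ≈ 918 W/m²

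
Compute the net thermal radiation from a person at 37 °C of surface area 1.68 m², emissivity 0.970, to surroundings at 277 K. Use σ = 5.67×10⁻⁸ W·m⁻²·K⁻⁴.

Q ≈ 309 W

Convert: 37 °C = 310 K.
Q = εσA(T⁴ − T_s⁴). T⁴ − T_s⁴ = (310)⁴ − (277)⁴ = 9.24×10^9 − 5.89×10^9 = 3.35×10^9 K⁴.
Q = 0.970 × 5.67×10⁻⁸ × 1.68 × 3.35×10^9 = 309 W.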